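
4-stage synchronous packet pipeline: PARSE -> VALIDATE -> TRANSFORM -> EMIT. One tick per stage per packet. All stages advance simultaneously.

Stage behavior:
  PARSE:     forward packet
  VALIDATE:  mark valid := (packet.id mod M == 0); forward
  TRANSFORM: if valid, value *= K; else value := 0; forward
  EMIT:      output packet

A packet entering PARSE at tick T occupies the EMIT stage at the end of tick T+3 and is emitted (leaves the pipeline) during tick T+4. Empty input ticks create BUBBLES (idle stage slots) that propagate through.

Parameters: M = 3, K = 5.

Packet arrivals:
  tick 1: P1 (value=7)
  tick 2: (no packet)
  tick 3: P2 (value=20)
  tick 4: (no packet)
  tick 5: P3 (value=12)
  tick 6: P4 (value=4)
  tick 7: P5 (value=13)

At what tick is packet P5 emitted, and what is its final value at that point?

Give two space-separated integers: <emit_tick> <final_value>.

Tick 1: [PARSE:P1(v=7,ok=F), VALIDATE:-, TRANSFORM:-, EMIT:-] out:-; in:P1
Tick 2: [PARSE:-, VALIDATE:P1(v=7,ok=F), TRANSFORM:-, EMIT:-] out:-; in:-
Tick 3: [PARSE:P2(v=20,ok=F), VALIDATE:-, TRANSFORM:P1(v=0,ok=F), EMIT:-] out:-; in:P2
Tick 4: [PARSE:-, VALIDATE:P2(v=20,ok=F), TRANSFORM:-, EMIT:P1(v=0,ok=F)] out:-; in:-
Tick 5: [PARSE:P3(v=12,ok=F), VALIDATE:-, TRANSFORM:P2(v=0,ok=F), EMIT:-] out:P1(v=0); in:P3
Tick 6: [PARSE:P4(v=4,ok=F), VALIDATE:P3(v=12,ok=T), TRANSFORM:-, EMIT:P2(v=0,ok=F)] out:-; in:P4
Tick 7: [PARSE:P5(v=13,ok=F), VALIDATE:P4(v=4,ok=F), TRANSFORM:P3(v=60,ok=T), EMIT:-] out:P2(v=0); in:P5
Tick 8: [PARSE:-, VALIDATE:P5(v=13,ok=F), TRANSFORM:P4(v=0,ok=F), EMIT:P3(v=60,ok=T)] out:-; in:-
Tick 9: [PARSE:-, VALIDATE:-, TRANSFORM:P5(v=0,ok=F), EMIT:P4(v=0,ok=F)] out:P3(v=60); in:-
Tick 10: [PARSE:-, VALIDATE:-, TRANSFORM:-, EMIT:P5(v=0,ok=F)] out:P4(v=0); in:-
Tick 11: [PARSE:-, VALIDATE:-, TRANSFORM:-, EMIT:-] out:P5(v=0); in:-
P5: arrives tick 7, valid=False (id=5, id%3=2), emit tick 11, final value 0

Answer: 11 0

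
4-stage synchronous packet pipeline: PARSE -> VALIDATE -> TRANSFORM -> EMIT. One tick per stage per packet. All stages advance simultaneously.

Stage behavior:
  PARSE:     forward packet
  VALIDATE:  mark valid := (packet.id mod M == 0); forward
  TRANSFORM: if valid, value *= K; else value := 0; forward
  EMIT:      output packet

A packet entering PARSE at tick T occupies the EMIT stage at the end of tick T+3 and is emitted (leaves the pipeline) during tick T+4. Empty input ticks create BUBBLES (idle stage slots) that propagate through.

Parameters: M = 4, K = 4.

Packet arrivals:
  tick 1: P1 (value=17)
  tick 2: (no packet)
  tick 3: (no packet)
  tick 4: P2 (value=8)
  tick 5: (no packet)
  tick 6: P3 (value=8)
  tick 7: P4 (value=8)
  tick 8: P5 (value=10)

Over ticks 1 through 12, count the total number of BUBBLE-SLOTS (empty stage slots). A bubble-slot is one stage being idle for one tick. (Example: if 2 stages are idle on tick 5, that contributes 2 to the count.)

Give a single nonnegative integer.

Answer: 28

Derivation:
Tick 1: [PARSE:P1(v=17,ok=F), VALIDATE:-, TRANSFORM:-, EMIT:-] out:-; bubbles=3
Tick 2: [PARSE:-, VALIDATE:P1(v=17,ok=F), TRANSFORM:-, EMIT:-] out:-; bubbles=3
Tick 3: [PARSE:-, VALIDATE:-, TRANSFORM:P1(v=0,ok=F), EMIT:-] out:-; bubbles=3
Tick 4: [PARSE:P2(v=8,ok=F), VALIDATE:-, TRANSFORM:-, EMIT:P1(v=0,ok=F)] out:-; bubbles=2
Tick 5: [PARSE:-, VALIDATE:P2(v=8,ok=F), TRANSFORM:-, EMIT:-] out:P1(v=0); bubbles=3
Tick 6: [PARSE:P3(v=8,ok=F), VALIDATE:-, TRANSFORM:P2(v=0,ok=F), EMIT:-] out:-; bubbles=2
Tick 7: [PARSE:P4(v=8,ok=F), VALIDATE:P3(v=8,ok=F), TRANSFORM:-, EMIT:P2(v=0,ok=F)] out:-; bubbles=1
Tick 8: [PARSE:P5(v=10,ok=F), VALIDATE:P4(v=8,ok=T), TRANSFORM:P3(v=0,ok=F), EMIT:-] out:P2(v=0); bubbles=1
Tick 9: [PARSE:-, VALIDATE:P5(v=10,ok=F), TRANSFORM:P4(v=32,ok=T), EMIT:P3(v=0,ok=F)] out:-; bubbles=1
Tick 10: [PARSE:-, VALIDATE:-, TRANSFORM:P5(v=0,ok=F), EMIT:P4(v=32,ok=T)] out:P3(v=0); bubbles=2
Tick 11: [PARSE:-, VALIDATE:-, TRANSFORM:-, EMIT:P5(v=0,ok=F)] out:P4(v=32); bubbles=3
Tick 12: [PARSE:-, VALIDATE:-, TRANSFORM:-, EMIT:-] out:P5(v=0); bubbles=4
Total bubble-slots: 28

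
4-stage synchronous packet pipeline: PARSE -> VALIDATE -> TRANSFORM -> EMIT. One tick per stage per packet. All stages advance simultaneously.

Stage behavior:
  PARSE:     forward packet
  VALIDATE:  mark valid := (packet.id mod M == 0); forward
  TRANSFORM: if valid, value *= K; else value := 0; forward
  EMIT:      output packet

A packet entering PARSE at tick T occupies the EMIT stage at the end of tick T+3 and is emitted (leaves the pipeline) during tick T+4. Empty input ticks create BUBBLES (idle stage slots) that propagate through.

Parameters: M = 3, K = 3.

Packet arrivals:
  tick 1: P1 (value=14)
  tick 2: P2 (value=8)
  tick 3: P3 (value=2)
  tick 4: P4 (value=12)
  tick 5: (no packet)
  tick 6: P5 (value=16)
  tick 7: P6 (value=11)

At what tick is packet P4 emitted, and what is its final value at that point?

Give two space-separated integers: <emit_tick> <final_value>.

Tick 1: [PARSE:P1(v=14,ok=F), VALIDATE:-, TRANSFORM:-, EMIT:-] out:-; in:P1
Tick 2: [PARSE:P2(v=8,ok=F), VALIDATE:P1(v=14,ok=F), TRANSFORM:-, EMIT:-] out:-; in:P2
Tick 3: [PARSE:P3(v=2,ok=F), VALIDATE:P2(v=8,ok=F), TRANSFORM:P1(v=0,ok=F), EMIT:-] out:-; in:P3
Tick 4: [PARSE:P4(v=12,ok=F), VALIDATE:P3(v=2,ok=T), TRANSFORM:P2(v=0,ok=F), EMIT:P1(v=0,ok=F)] out:-; in:P4
Tick 5: [PARSE:-, VALIDATE:P4(v=12,ok=F), TRANSFORM:P3(v=6,ok=T), EMIT:P2(v=0,ok=F)] out:P1(v=0); in:-
Tick 6: [PARSE:P5(v=16,ok=F), VALIDATE:-, TRANSFORM:P4(v=0,ok=F), EMIT:P3(v=6,ok=T)] out:P2(v=0); in:P5
Tick 7: [PARSE:P6(v=11,ok=F), VALIDATE:P5(v=16,ok=F), TRANSFORM:-, EMIT:P4(v=0,ok=F)] out:P3(v=6); in:P6
Tick 8: [PARSE:-, VALIDATE:P6(v=11,ok=T), TRANSFORM:P5(v=0,ok=F), EMIT:-] out:P4(v=0); in:-
Tick 9: [PARSE:-, VALIDATE:-, TRANSFORM:P6(v=33,ok=T), EMIT:P5(v=0,ok=F)] out:-; in:-
Tick 10: [PARSE:-, VALIDATE:-, TRANSFORM:-, EMIT:P6(v=33,ok=T)] out:P5(v=0); in:-
Tick 11: [PARSE:-, VALIDATE:-, TRANSFORM:-, EMIT:-] out:P6(v=33); in:-
P4: arrives tick 4, valid=False (id=4, id%3=1), emit tick 8, final value 0

Answer: 8 0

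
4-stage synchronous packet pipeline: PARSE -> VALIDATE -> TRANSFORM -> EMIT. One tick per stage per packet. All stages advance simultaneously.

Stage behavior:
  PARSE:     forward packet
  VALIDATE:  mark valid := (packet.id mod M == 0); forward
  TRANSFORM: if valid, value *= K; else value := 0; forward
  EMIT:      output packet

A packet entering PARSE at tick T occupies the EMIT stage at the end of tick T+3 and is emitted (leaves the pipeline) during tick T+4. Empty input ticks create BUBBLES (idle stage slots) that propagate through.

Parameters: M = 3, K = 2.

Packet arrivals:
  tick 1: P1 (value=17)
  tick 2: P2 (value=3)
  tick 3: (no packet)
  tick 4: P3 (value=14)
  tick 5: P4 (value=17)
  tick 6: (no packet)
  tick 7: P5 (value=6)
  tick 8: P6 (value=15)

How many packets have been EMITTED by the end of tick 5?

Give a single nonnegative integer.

Answer: 1

Derivation:
Tick 1: [PARSE:P1(v=17,ok=F), VALIDATE:-, TRANSFORM:-, EMIT:-] out:-; in:P1
Tick 2: [PARSE:P2(v=3,ok=F), VALIDATE:P1(v=17,ok=F), TRANSFORM:-, EMIT:-] out:-; in:P2
Tick 3: [PARSE:-, VALIDATE:P2(v=3,ok=F), TRANSFORM:P1(v=0,ok=F), EMIT:-] out:-; in:-
Tick 4: [PARSE:P3(v=14,ok=F), VALIDATE:-, TRANSFORM:P2(v=0,ok=F), EMIT:P1(v=0,ok=F)] out:-; in:P3
Tick 5: [PARSE:P4(v=17,ok=F), VALIDATE:P3(v=14,ok=T), TRANSFORM:-, EMIT:P2(v=0,ok=F)] out:P1(v=0); in:P4
Emitted by tick 5: ['P1']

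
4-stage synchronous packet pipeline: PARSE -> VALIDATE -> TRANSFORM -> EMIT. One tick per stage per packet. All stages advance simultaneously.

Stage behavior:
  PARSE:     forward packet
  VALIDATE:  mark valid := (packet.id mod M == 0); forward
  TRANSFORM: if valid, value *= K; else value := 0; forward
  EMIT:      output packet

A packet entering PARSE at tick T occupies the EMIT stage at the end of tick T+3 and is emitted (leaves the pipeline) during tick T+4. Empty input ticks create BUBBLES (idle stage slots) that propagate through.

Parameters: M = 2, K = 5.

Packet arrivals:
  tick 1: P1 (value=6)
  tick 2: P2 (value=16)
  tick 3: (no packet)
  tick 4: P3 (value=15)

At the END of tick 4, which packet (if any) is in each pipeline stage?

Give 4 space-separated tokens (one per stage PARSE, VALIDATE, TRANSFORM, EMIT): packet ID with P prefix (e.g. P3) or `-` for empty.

Answer: P3 - P2 P1

Derivation:
Tick 1: [PARSE:P1(v=6,ok=F), VALIDATE:-, TRANSFORM:-, EMIT:-] out:-; in:P1
Tick 2: [PARSE:P2(v=16,ok=F), VALIDATE:P1(v=6,ok=F), TRANSFORM:-, EMIT:-] out:-; in:P2
Tick 3: [PARSE:-, VALIDATE:P2(v=16,ok=T), TRANSFORM:P1(v=0,ok=F), EMIT:-] out:-; in:-
Tick 4: [PARSE:P3(v=15,ok=F), VALIDATE:-, TRANSFORM:P2(v=80,ok=T), EMIT:P1(v=0,ok=F)] out:-; in:P3
At end of tick 4: ['P3', '-', 'P2', 'P1']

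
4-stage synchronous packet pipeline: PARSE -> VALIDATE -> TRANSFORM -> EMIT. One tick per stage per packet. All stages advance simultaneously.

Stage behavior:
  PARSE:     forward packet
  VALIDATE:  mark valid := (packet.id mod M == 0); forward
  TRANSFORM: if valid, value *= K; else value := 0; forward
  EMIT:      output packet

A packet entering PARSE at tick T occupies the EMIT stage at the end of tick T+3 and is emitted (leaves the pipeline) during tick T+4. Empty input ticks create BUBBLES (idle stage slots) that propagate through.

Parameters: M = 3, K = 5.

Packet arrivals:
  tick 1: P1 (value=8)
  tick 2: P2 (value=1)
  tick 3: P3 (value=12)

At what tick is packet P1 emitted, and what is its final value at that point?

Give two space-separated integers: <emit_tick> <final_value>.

Tick 1: [PARSE:P1(v=8,ok=F), VALIDATE:-, TRANSFORM:-, EMIT:-] out:-; in:P1
Tick 2: [PARSE:P2(v=1,ok=F), VALIDATE:P1(v=8,ok=F), TRANSFORM:-, EMIT:-] out:-; in:P2
Tick 3: [PARSE:P3(v=12,ok=F), VALIDATE:P2(v=1,ok=F), TRANSFORM:P1(v=0,ok=F), EMIT:-] out:-; in:P3
Tick 4: [PARSE:-, VALIDATE:P3(v=12,ok=T), TRANSFORM:P2(v=0,ok=F), EMIT:P1(v=0,ok=F)] out:-; in:-
Tick 5: [PARSE:-, VALIDATE:-, TRANSFORM:P3(v=60,ok=T), EMIT:P2(v=0,ok=F)] out:P1(v=0); in:-
Tick 6: [PARSE:-, VALIDATE:-, TRANSFORM:-, EMIT:P3(v=60,ok=T)] out:P2(v=0); in:-
Tick 7: [PARSE:-, VALIDATE:-, TRANSFORM:-, EMIT:-] out:P3(v=60); in:-
P1: arrives tick 1, valid=False (id=1, id%3=1), emit tick 5, final value 0

Answer: 5 0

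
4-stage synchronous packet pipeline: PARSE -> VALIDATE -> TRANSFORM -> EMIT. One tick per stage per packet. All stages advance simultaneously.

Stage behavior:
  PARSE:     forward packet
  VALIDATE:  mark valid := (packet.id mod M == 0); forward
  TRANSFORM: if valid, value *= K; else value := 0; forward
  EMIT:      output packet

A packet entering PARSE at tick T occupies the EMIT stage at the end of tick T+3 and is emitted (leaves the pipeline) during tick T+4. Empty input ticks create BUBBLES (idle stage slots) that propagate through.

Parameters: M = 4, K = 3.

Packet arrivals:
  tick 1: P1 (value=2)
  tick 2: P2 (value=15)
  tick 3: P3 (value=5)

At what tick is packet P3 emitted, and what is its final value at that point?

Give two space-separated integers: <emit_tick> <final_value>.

Answer: 7 0

Derivation:
Tick 1: [PARSE:P1(v=2,ok=F), VALIDATE:-, TRANSFORM:-, EMIT:-] out:-; in:P1
Tick 2: [PARSE:P2(v=15,ok=F), VALIDATE:P1(v=2,ok=F), TRANSFORM:-, EMIT:-] out:-; in:P2
Tick 3: [PARSE:P3(v=5,ok=F), VALIDATE:P2(v=15,ok=F), TRANSFORM:P1(v=0,ok=F), EMIT:-] out:-; in:P3
Tick 4: [PARSE:-, VALIDATE:P3(v=5,ok=F), TRANSFORM:P2(v=0,ok=F), EMIT:P1(v=0,ok=F)] out:-; in:-
Tick 5: [PARSE:-, VALIDATE:-, TRANSFORM:P3(v=0,ok=F), EMIT:P2(v=0,ok=F)] out:P1(v=0); in:-
Tick 6: [PARSE:-, VALIDATE:-, TRANSFORM:-, EMIT:P3(v=0,ok=F)] out:P2(v=0); in:-
Tick 7: [PARSE:-, VALIDATE:-, TRANSFORM:-, EMIT:-] out:P3(v=0); in:-
P3: arrives tick 3, valid=False (id=3, id%4=3), emit tick 7, final value 0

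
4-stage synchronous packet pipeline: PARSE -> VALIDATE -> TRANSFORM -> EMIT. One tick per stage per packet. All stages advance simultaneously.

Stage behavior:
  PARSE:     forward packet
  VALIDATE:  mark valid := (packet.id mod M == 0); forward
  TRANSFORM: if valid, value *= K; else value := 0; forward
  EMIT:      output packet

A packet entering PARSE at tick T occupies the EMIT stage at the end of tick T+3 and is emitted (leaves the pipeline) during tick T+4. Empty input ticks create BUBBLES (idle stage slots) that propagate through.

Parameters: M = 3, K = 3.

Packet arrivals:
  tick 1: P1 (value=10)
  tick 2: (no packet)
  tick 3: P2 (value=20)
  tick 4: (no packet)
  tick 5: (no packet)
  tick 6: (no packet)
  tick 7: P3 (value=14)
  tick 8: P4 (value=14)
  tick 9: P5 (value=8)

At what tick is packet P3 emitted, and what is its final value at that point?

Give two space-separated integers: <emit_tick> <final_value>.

Answer: 11 42

Derivation:
Tick 1: [PARSE:P1(v=10,ok=F), VALIDATE:-, TRANSFORM:-, EMIT:-] out:-; in:P1
Tick 2: [PARSE:-, VALIDATE:P1(v=10,ok=F), TRANSFORM:-, EMIT:-] out:-; in:-
Tick 3: [PARSE:P2(v=20,ok=F), VALIDATE:-, TRANSFORM:P1(v=0,ok=F), EMIT:-] out:-; in:P2
Tick 4: [PARSE:-, VALIDATE:P2(v=20,ok=F), TRANSFORM:-, EMIT:P1(v=0,ok=F)] out:-; in:-
Tick 5: [PARSE:-, VALIDATE:-, TRANSFORM:P2(v=0,ok=F), EMIT:-] out:P1(v=0); in:-
Tick 6: [PARSE:-, VALIDATE:-, TRANSFORM:-, EMIT:P2(v=0,ok=F)] out:-; in:-
Tick 7: [PARSE:P3(v=14,ok=F), VALIDATE:-, TRANSFORM:-, EMIT:-] out:P2(v=0); in:P3
Tick 8: [PARSE:P4(v=14,ok=F), VALIDATE:P3(v=14,ok=T), TRANSFORM:-, EMIT:-] out:-; in:P4
Tick 9: [PARSE:P5(v=8,ok=F), VALIDATE:P4(v=14,ok=F), TRANSFORM:P3(v=42,ok=T), EMIT:-] out:-; in:P5
Tick 10: [PARSE:-, VALIDATE:P5(v=8,ok=F), TRANSFORM:P4(v=0,ok=F), EMIT:P3(v=42,ok=T)] out:-; in:-
Tick 11: [PARSE:-, VALIDATE:-, TRANSFORM:P5(v=0,ok=F), EMIT:P4(v=0,ok=F)] out:P3(v=42); in:-
Tick 12: [PARSE:-, VALIDATE:-, TRANSFORM:-, EMIT:P5(v=0,ok=F)] out:P4(v=0); in:-
Tick 13: [PARSE:-, VALIDATE:-, TRANSFORM:-, EMIT:-] out:P5(v=0); in:-
P3: arrives tick 7, valid=True (id=3, id%3=0), emit tick 11, final value 42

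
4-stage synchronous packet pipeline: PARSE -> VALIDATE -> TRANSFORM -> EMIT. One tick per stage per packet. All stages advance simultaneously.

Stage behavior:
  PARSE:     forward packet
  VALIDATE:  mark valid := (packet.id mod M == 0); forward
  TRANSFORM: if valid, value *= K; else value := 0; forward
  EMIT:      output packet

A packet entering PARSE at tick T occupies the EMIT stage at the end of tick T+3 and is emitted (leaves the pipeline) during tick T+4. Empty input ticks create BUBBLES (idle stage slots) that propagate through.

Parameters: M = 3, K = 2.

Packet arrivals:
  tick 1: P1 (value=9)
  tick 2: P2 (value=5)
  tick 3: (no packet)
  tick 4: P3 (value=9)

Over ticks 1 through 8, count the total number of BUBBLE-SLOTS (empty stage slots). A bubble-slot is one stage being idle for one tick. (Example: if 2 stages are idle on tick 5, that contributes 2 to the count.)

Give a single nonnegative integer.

Answer: 20

Derivation:
Tick 1: [PARSE:P1(v=9,ok=F), VALIDATE:-, TRANSFORM:-, EMIT:-] out:-; bubbles=3
Tick 2: [PARSE:P2(v=5,ok=F), VALIDATE:P1(v=9,ok=F), TRANSFORM:-, EMIT:-] out:-; bubbles=2
Tick 3: [PARSE:-, VALIDATE:P2(v=5,ok=F), TRANSFORM:P1(v=0,ok=F), EMIT:-] out:-; bubbles=2
Tick 4: [PARSE:P3(v=9,ok=F), VALIDATE:-, TRANSFORM:P2(v=0,ok=F), EMIT:P1(v=0,ok=F)] out:-; bubbles=1
Tick 5: [PARSE:-, VALIDATE:P3(v=9,ok=T), TRANSFORM:-, EMIT:P2(v=0,ok=F)] out:P1(v=0); bubbles=2
Tick 6: [PARSE:-, VALIDATE:-, TRANSFORM:P3(v=18,ok=T), EMIT:-] out:P2(v=0); bubbles=3
Tick 7: [PARSE:-, VALIDATE:-, TRANSFORM:-, EMIT:P3(v=18,ok=T)] out:-; bubbles=3
Tick 8: [PARSE:-, VALIDATE:-, TRANSFORM:-, EMIT:-] out:P3(v=18); bubbles=4
Total bubble-slots: 20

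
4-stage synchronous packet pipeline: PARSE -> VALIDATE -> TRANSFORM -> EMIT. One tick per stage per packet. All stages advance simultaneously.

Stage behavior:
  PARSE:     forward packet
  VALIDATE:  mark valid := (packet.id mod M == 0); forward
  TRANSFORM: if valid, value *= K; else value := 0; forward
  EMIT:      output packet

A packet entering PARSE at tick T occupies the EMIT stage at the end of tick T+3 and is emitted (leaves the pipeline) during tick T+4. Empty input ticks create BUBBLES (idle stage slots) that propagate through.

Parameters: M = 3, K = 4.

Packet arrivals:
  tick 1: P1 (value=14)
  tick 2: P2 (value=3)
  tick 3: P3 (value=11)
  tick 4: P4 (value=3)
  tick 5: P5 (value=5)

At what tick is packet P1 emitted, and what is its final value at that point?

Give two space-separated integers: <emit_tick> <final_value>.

Answer: 5 0

Derivation:
Tick 1: [PARSE:P1(v=14,ok=F), VALIDATE:-, TRANSFORM:-, EMIT:-] out:-; in:P1
Tick 2: [PARSE:P2(v=3,ok=F), VALIDATE:P1(v=14,ok=F), TRANSFORM:-, EMIT:-] out:-; in:P2
Tick 3: [PARSE:P3(v=11,ok=F), VALIDATE:P2(v=3,ok=F), TRANSFORM:P1(v=0,ok=F), EMIT:-] out:-; in:P3
Tick 4: [PARSE:P4(v=3,ok=F), VALIDATE:P3(v=11,ok=T), TRANSFORM:P2(v=0,ok=F), EMIT:P1(v=0,ok=F)] out:-; in:P4
Tick 5: [PARSE:P5(v=5,ok=F), VALIDATE:P4(v=3,ok=F), TRANSFORM:P3(v=44,ok=T), EMIT:P2(v=0,ok=F)] out:P1(v=0); in:P5
Tick 6: [PARSE:-, VALIDATE:P5(v=5,ok=F), TRANSFORM:P4(v=0,ok=F), EMIT:P3(v=44,ok=T)] out:P2(v=0); in:-
Tick 7: [PARSE:-, VALIDATE:-, TRANSFORM:P5(v=0,ok=F), EMIT:P4(v=0,ok=F)] out:P3(v=44); in:-
Tick 8: [PARSE:-, VALIDATE:-, TRANSFORM:-, EMIT:P5(v=0,ok=F)] out:P4(v=0); in:-
Tick 9: [PARSE:-, VALIDATE:-, TRANSFORM:-, EMIT:-] out:P5(v=0); in:-
P1: arrives tick 1, valid=False (id=1, id%3=1), emit tick 5, final value 0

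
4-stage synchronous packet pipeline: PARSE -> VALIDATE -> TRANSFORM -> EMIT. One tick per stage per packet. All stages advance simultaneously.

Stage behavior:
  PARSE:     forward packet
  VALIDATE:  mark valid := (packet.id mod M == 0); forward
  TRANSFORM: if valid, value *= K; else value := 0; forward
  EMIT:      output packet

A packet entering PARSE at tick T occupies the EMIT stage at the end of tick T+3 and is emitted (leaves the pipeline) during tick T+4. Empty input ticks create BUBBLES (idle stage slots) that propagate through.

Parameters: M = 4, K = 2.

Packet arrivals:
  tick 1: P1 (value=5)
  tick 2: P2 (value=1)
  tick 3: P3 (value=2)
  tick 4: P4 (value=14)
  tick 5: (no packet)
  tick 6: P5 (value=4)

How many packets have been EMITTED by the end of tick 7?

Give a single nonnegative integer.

Answer: 3

Derivation:
Tick 1: [PARSE:P1(v=5,ok=F), VALIDATE:-, TRANSFORM:-, EMIT:-] out:-; in:P1
Tick 2: [PARSE:P2(v=1,ok=F), VALIDATE:P1(v=5,ok=F), TRANSFORM:-, EMIT:-] out:-; in:P2
Tick 3: [PARSE:P3(v=2,ok=F), VALIDATE:P2(v=1,ok=F), TRANSFORM:P1(v=0,ok=F), EMIT:-] out:-; in:P3
Tick 4: [PARSE:P4(v=14,ok=F), VALIDATE:P3(v=2,ok=F), TRANSFORM:P2(v=0,ok=F), EMIT:P1(v=0,ok=F)] out:-; in:P4
Tick 5: [PARSE:-, VALIDATE:P4(v=14,ok=T), TRANSFORM:P3(v=0,ok=F), EMIT:P2(v=0,ok=F)] out:P1(v=0); in:-
Tick 6: [PARSE:P5(v=4,ok=F), VALIDATE:-, TRANSFORM:P4(v=28,ok=T), EMIT:P3(v=0,ok=F)] out:P2(v=0); in:P5
Tick 7: [PARSE:-, VALIDATE:P5(v=4,ok=F), TRANSFORM:-, EMIT:P4(v=28,ok=T)] out:P3(v=0); in:-
Emitted by tick 7: ['P1', 'P2', 'P3']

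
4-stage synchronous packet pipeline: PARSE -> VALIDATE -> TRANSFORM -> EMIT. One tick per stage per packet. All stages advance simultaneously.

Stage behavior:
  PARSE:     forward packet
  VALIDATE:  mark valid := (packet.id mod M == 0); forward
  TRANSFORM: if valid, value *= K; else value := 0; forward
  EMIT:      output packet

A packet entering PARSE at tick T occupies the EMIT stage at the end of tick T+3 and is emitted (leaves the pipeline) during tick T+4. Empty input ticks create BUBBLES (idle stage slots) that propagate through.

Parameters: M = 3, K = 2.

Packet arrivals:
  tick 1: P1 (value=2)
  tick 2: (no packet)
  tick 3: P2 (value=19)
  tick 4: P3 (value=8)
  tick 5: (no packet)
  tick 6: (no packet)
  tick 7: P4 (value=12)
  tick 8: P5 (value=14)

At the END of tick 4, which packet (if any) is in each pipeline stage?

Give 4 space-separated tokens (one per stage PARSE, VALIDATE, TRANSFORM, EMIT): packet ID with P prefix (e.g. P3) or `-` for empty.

Tick 1: [PARSE:P1(v=2,ok=F), VALIDATE:-, TRANSFORM:-, EMIT:-] out:-; in:P1
Tick 2: [PARSE:-, VALIDATE:P1(v=2,ok=F), TRANSFORM:-, EMIT:-] out:-; in:-
Tick 3: [PARSE:P2(v=19,ok=F), VALIDATE:-, TRANSFORM:P1(v=0,ok=F), EMIT:-] out:-; in:P2
Tick 4: [PARSE:P3(v=8,ok=F), VALIDATE:P2(v=19,ok=F), TRANSFORM:-, EMIT:P1(v=0,ok=F)] out:-; in:P3
At end of tick 4: ['P3', 'P2', '-', 'P1']

Answer: P3 P2 - P1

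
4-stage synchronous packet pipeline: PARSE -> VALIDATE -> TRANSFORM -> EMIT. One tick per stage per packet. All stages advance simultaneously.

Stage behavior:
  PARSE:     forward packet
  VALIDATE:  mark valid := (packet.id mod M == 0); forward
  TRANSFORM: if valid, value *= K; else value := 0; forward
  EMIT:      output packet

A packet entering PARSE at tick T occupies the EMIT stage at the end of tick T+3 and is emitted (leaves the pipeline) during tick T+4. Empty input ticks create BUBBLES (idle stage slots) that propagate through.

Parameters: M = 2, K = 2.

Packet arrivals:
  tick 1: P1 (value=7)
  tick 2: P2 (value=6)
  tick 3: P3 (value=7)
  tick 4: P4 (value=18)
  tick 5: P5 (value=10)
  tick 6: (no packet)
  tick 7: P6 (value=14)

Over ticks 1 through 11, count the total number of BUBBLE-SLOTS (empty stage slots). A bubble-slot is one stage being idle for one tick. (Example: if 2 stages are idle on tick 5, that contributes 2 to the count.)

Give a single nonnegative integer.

Tick 1: [PARSE:P1(v=7,ok=F), VALIDATE:-, TRANSFORM:-, EMIT:-] out:-; bubbles=3
Tick 2: [PARSE:P2(v=6,ok=F), VALIDATE:P1(v=7,ok=F), TRANSFORM:-, EMIT:-] out:-; bubbles=2
Tick 3: [PARSE:P3(v=7,ok=F), VALIDATE:P2(v=6,ok=T), TRANSFORM:P1(v=0,ok=F), EMIT:-] out:-; bubbles=1
Tick 4: [PARSE:P4(v=18,ok=F), VALIDATE:P3(v=7,ok=F), TRANSFORM:P2(v=12,ok=T), EMIT:P1(v=0,ok=F)] out:-; bubbles=0
Tick 5: [PARSE:P5(v=10,ok=F), VALIDATE:P4(v=18,ok=T), TRANSFORM:P3(v=0,ok=F), EMIT:P2(v=12,ok=T)] out:P1(v=0); bubbles=0
Tick 6: [PARSE:-, VALIDATE:P5(v=10,ok=F), TRANSFORM:P4(v=36,ok=T), EMIT:P3(v=0,ok=F)] out:P2(v=12); bubbles=1
Tick 7: [PARSE:P6(v=14,ok=F), VALIDATE:-, TRANSFORM:P5(v=0,ok=F), EMIT:P4(v=36,ok=T)] out:P3(v=0); bubbles=1
Tick 8: [PARSE:-, VALIDATE:P6(v=14,ok=T), TRANSFORM:-, EMIT:P5(v=0,ok=F)] out:P4(v=36); bubbles=2
Tick 9: [PARSE:-, VALIDATE:-, TRANSFORM:P6(v=28,ok=T), EMIT:-] out:P5(v=0); bubbles=3
Tick 10: [PARSE:-, VALIDATE:-, TRANSFORM:-, EMIT:P6(v=28,ok=T)] out:-; bubbles=3
Tick 11: [PARSE:-, VALIDATE:-, TRANSFORM:-, EMIT:-] out:P6(v=28); bubbles=4
Total bubble-slots: 20

Answer: 20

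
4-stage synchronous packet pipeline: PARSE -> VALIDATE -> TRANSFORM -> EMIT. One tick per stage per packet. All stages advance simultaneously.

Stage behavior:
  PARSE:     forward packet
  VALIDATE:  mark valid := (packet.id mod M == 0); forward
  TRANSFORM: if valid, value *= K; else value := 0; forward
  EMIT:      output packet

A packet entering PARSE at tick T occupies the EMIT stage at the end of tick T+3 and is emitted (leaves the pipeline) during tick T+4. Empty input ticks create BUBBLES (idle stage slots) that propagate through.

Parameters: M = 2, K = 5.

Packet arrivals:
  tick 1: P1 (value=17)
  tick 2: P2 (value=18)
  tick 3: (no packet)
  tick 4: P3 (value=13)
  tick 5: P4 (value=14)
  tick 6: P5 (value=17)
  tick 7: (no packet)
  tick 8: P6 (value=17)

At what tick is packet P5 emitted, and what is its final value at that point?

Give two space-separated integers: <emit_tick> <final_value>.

Answer: 10 0

Derivation:
Tick 1: [PARSE:P1(v=17,ok=F), VALIDATE:-, TRANSFORM:-, EMIT:-] out:-; in:P1
Tick 2: [PARSE:P2(v=18,ok=F), VALIDATE:P1(v=17,ok=F), TRANSFORM:-, EMIT:-] out:-; in:P2
Tick 3: [PARSE:-, VALIDATE:P2(v=18,ok=T), TRANSFORM:P1(v=0,ok=F), EMIT:-] out:-; in:-
Tick 4: [PARSE:P3(v=13,ok=F), VALIDATE:-, TRANSFORM:P2(v=90,ok=T), EMIT:P1(v=0,ok=F)] out:-; in:P3
Tick 5: [PARSE:P4(v=14,ok=F), VALIDATE:P3(v=13,ok=F), TRANSFORM:-, EMIT:P2(v=90,ok=T)] out:P1(v=0); in:P4
Tick 6: [PARSE:P5(v=17,ok=F), VALIDATE:P4(v=14,ok=T), TRANSFORM:P3(v=0,ok=F), EMIT:-] out:P2(v=90); in:P5
Tick 7: [PARSE:-, VALIDATE:P5(v=17,ok=F), TRANSFORM:P4(v=70,ok=T), EMIT:P3(v=0,ok=F)] out:-; in:-
Tick 8: [PARSE:P6(v=17,ok=F), VALIDATE:-, TRANSFORM:P5(v=0,ok=F), EMIT:P4(v=70,ok=T)] out:P3(v=0); in:P6
Tick 9: [PARSE:-, VALIDATE:P6(v=17,ok=T), TRANSFORM:-, EMIT:P5(v=0,ok=F)] out:P4(v=70); in:-
Tick 10: [PARSE:-, VALIDATE:-, TRANSFORM:P6(v=85,ok=T), EMIT:-] out:P5(v=0); in:-
Tick 11: [PARSE:-, VALIDATE:-, TRANSFORM:-, EMIT:P6(v=85,ok=T)] out:-; in:-
Tick 12: [PARSE:-, VALIDATE:-, TRANSFORM:-, EMIT:-] out:P6(v=85); in:-
P5: arrives tick 6, valid=False (id=5, id%2=1), emit tick 10, final value 0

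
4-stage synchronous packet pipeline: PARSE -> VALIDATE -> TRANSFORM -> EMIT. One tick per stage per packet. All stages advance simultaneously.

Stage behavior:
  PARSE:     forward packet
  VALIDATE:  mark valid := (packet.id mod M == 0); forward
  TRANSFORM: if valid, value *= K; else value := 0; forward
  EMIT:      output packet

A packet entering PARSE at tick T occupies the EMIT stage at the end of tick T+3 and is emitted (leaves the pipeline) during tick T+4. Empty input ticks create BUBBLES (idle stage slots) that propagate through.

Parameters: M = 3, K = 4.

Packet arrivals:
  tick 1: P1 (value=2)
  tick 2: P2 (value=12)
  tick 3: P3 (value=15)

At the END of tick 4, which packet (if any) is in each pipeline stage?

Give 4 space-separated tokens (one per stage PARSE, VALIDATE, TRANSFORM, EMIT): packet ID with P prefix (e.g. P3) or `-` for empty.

Answer: - P3 P2 P1

Derivation:
Tick 1: [PARSE:P1(v=2,ok=F), VALIDATE:-, TRANSFORM:-, EMIT:-] out:-; in:P1
Tick 2: [PARSE:P2(v=12,ok=F), VALIDATE:P1(v=2,ok=F), TRANSFORM:-, EMIT:-] out:-; in:P2
Tick 3: [PARSE:P3(v=15,ok=F), VALIDATE:P2(v=12,ok=F), TRANSFORM:P1(v=0,ok=F), EMIT:-] out:-; in:P3
Tick 4: [PARSE:-, VALIDATE:P3(v=15,ok=T), TRANSFORM:P2(v=0,ok=F), EMIT:P1(v=0,ok=F)] out:-; in:-
At end of tick 4: ['-', 'P3', 'P2', 'P1']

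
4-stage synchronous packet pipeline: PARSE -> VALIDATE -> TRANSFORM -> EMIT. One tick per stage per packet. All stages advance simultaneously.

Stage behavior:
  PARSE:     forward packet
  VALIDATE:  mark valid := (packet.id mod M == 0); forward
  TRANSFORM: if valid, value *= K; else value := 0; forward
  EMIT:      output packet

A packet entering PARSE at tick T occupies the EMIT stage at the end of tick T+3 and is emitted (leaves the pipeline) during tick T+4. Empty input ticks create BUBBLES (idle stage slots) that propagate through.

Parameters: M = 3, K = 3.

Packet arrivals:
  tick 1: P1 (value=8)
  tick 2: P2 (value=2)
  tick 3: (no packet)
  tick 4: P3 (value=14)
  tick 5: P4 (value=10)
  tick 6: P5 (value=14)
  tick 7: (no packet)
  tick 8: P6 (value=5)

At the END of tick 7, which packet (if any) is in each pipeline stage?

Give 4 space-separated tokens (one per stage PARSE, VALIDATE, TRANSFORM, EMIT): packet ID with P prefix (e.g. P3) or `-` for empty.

Tick 1: [PARSE:P1(v=8,ok=F), VALIDATE:-, TRANSFORM:-, EMIT:-] out:-; in:P1
Tick 2: [PARSE:P2(v=2,ok=F), VALIDATE:P1(v=8,ok=F), TRANSFORM:-, EMIT:-] out:-; in:P2
Tick 3: [PARSE:-, VALIDATE:P2(v=2,ok=F), TRANSFORM:P1(v=0,ok=F), EMIT:-] out:-; in:-
Tick 4: [PARSE:P3(v=14,ok=F), VALIDATE:-, TRANSFORM:P2(v=0,ok=F), EMIT:P1(v=0,ok=F)] out:-; in:P3
Tick 5: [PARSE:P4(v=10,ok=F), VALIDATE:P3(v=14,ok=T), TRANSFORM:-, EMIT:P2(v=0,ok=F)] out:P1(v=0); in:P4
Tick 6: [PARSE:P5(v=14,ok=F), VALIDATE:P4(v=10,ok=F), TRANSFORM:P3(v=42,ok=T), EMIT:-] out:P2(v=0); in:P5
Tick 7: [PARSE:-, VALIDATE:P5(v=14,ok=F), TRANSFORM:P4(v=0,ok=F), EMIT:P3(v=42,ok=T)] out:-; in:-
At end of tick 7: ['-', 'P5', 'P4', 'P3']

Answer: - P5 P4 P3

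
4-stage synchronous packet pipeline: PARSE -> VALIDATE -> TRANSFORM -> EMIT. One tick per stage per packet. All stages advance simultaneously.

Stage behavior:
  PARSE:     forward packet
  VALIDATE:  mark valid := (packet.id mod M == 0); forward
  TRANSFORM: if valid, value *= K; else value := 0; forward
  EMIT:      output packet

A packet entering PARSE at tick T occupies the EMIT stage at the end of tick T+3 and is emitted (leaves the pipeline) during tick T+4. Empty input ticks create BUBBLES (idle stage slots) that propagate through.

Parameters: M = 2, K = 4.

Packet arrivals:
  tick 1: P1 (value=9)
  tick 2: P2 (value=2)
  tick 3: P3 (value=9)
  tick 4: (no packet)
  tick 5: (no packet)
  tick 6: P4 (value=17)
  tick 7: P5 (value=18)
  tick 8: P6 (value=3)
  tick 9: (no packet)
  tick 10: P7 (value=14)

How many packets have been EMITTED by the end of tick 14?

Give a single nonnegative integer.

Tick 1: [PARSE:P1(v=9,ok=F), VALIDATE:-, TRANSFORM:-, EMIT:-] out:-; in:P1
Tick 2: [PARSE:P2(v=2,ok=F), VALIDATE:P1(v=9,ok=F), TRANSFORM:-, EMIT:-] out:-; in:P2
Tick 3: [PARSE:P3(v=9,ok=F), VALIDATE:P2(v=2,ok=T), TRANSFORM:P1(v=0,ok=F), EMIT:-] out:-; in:P3
Tick 4: [PARSE:-, VALIDATE:P3(v=9,ok=F), TRANSFORM:P2(v=8,ok=T), EMIT:P1(v=0,ok=F)] out:-; in:-
Tick 5: [PARSE:-, VALIDATE:-, TRANSFORM:P3(v=0,ok=F), EMIT:P2(v=8,ok=T)] out:P1(v=0); in:-
Tick 6: [PARSE:P4(v=17,ok=F), VALIDATE:-, TRANSFORM:-, EMIT:P3(v=0,ok=F)] out:P2(v=8); in:P4
Tick 7: [PARSE:P5(v=18,ok=F), VALIDATE:P4(v=17,ok=T), TRANSFORM:-, EMIT:-] out:P3(v=0); in:P5
Tick 8: [PARSE:P6(v=3,ok=F), VALIDATE:P5(v=18,ok=F), TRANSFORM:P4(v=68,ok=T), EMIT:-] out:-; in:P6
Tick 9: [PARSE:-, VALIDATE:P6(v=3,ok=T), TRANSFORM:P5(v=0,ok=F), EMIT:P4(v=68,ok=T)] out:-; in:-
Tick 10: [PARSE:P7(v=14,ok=F), VALIDATE:-, TRANSFORM:P6(v=12,ok=T), EMIT:P5(v=0,ok=F)] out:P4(v=68); in:P7
Tick 11: [PARSE:-, VALIDATE:P7(v=14,ok=F), TRANSFORM:-, EMIT:P6(v=12,ok=T)] out:P5(v=0); in:-
Tick 12: [PARSE:-, VALIDATE:-, TRANSFORM:P7(v=0,ok=F), EMIT:-] out:P6(v=12); in:-
Tick 13: [PARSE:-, VALIDATE:-, TRANSFORM:-, EMIT:P7(v=0,ok=F)] out:-; in:-
Tick 14: [PARSE:-, VALIDATE:-, TRANSFORM:-, EMIT:-] out:P7(v=0); in:-
Emitted by tick 14: ['P1', 'P2', 'P3', 'P4', 'P5', 'P6', 'P7']

Answer: 7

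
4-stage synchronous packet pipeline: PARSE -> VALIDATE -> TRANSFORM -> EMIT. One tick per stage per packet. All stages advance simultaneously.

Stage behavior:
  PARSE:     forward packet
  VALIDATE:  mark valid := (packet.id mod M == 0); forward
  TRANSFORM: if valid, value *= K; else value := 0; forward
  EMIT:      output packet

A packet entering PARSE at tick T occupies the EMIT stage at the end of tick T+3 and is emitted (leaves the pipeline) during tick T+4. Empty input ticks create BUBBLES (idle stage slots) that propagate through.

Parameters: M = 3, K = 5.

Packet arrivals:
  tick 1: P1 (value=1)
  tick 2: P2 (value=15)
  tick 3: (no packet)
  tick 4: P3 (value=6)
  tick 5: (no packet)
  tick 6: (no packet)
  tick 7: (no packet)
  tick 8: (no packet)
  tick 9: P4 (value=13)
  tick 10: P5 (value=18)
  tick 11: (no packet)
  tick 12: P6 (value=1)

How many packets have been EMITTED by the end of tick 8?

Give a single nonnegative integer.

Answer: 3

Derivation:
Tick 1: [PARSE:P1(v=1,ok=F), VALIDATE:-, TRANSFORM:-, EMIT:-] out:-; in:P1
Tick 2: [PARSE:P2(v=15,ok=F), VALIDATE:P1(v=1,ok=F), TRANSFORM:-, EMIT:-] out:-; in:P2
Tick 3: [PARSE:-, VALIDATE:P2(v=15,ok=F), TRANSFORM:P1(v=0,ok=F), EMIT:-] out:-; in:-
Tick 4: [PARSE:P3(v=6,ok=F), VALIDATE:-, TRANSFORM:P2(v=0,ok=F), EMIT:P1(v=0,ok=F)] out:-; in:P3
Tick 5: [PARSE:-, VALIDATE:P3(v=6,ok=T), TRANSFORM:-, EMIT:P2(v=0,ok=F)] out:P1(v=0); in:-
Tick 6: [PARSE:-, VALIDATE:-, TRANSFORM:P3(v=30,ok=T), EMIT:-] out:P2(v=0); in:-
Tick 7: [PARSE:-, VALIDATE:-, TRANSFORM:-, EMIT:P3(v=30,ok=T)] out:-; in:-
Tick 8: [PARSE:-, VALIDATE:-, TRANSFORM:-, EMIT:-] out:P3(v=30); in:-
Emitted by tick 8: ['P1', 'P2', 'P3']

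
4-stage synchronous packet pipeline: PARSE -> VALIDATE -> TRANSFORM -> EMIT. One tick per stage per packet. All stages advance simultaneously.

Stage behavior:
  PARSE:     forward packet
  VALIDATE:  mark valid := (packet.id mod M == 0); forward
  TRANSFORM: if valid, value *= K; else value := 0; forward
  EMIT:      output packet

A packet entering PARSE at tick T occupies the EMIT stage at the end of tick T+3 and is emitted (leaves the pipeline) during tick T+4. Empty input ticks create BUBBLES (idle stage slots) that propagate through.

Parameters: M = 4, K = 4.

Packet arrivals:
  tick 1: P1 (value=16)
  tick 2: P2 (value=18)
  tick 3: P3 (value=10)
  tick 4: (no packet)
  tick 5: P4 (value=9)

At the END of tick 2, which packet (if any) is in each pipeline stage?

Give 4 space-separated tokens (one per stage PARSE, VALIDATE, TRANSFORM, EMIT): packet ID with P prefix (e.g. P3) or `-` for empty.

Answer: P2 P1 - -

Derivation:
Tick 1: [PARSE:P1(v=16,ok=F), VALIDATE:-, TRANSFORM:-, EMIT:-] out:-; in:P1
Tick 2: [PARSE:P2(v=18,ok=F), VALIDATE:P1(v=16,ok=F), TRANSFORM:-, EMIT:-] out:-; in:P2
At end of tick 2: ['P2', 'P1', '-', '-']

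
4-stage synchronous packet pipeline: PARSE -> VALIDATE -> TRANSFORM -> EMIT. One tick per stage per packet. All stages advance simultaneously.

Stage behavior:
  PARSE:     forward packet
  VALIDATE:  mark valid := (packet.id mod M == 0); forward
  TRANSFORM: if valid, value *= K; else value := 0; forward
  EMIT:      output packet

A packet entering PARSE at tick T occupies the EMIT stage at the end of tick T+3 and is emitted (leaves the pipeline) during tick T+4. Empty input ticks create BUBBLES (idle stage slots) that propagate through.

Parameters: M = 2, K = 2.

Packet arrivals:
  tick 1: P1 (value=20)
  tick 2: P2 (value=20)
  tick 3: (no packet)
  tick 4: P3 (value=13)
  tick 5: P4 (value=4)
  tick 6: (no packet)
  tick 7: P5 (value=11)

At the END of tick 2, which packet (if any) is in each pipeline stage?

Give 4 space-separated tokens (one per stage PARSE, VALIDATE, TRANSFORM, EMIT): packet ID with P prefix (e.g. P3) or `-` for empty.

Answer: P2 P1 - -

Derivation:
Tick 1: [PARSE:P1(v=20,ok=F), VALIDATE:-, TRANSFORM:-, EMIT:-] out:-; in:P1
Tick 2: [PARSE:P2(v=20,ok=F), VALIDATE:P1(v=20,ok=F), TRANSFORM:-, EMIT:-] out:-; in:P2
At end of tick 2: ['P2', 'P1', '-', '-']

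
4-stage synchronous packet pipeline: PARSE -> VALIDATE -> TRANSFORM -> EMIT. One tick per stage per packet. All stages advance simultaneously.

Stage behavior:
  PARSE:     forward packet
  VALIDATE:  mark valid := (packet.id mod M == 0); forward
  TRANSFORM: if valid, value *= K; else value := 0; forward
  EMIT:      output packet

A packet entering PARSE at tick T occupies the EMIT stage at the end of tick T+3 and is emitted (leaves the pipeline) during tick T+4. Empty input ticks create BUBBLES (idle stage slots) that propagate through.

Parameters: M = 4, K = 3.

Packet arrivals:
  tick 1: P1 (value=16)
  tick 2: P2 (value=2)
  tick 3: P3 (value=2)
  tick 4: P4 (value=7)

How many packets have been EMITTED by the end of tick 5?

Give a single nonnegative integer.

Tick 1: [PARSE:P1(v=16,ok=F), VALIDATE:-, TRANSFORM:-, EMIT:-] out:-; in:P1
Tick 2: [PARSE:P2(v=2,ok=F), VALIDATE:P1(v=16,ok=F), TRANSFORM:-, EMIT:-] out:-; in:P2
Tick 3: [PARSE:P3(v=2,ok=F), VALIDATE:P2(v=2,ok=F), TRANSFORM:P1(v=0,ok=F), EMIT:-] out:-; in:P3
Tick 4: [PARSE:P4(v=7,ok=F), VALIDATE:P3(v=2,ok=F), TRANSFORM:P2(v=0,ok=F), EMIT:P1(v=0,ok=F)] out:-; in:P4
Tick 5: [PARSE:-, VALIDATE:P4(v=7,ok=T), TRANSFORM:P3(v=0,ok=F), EMIT:P2(v=0,ok=F)] out:P1(v=0); in:-
Emitted by tick 5: ['P1']

Answer: 1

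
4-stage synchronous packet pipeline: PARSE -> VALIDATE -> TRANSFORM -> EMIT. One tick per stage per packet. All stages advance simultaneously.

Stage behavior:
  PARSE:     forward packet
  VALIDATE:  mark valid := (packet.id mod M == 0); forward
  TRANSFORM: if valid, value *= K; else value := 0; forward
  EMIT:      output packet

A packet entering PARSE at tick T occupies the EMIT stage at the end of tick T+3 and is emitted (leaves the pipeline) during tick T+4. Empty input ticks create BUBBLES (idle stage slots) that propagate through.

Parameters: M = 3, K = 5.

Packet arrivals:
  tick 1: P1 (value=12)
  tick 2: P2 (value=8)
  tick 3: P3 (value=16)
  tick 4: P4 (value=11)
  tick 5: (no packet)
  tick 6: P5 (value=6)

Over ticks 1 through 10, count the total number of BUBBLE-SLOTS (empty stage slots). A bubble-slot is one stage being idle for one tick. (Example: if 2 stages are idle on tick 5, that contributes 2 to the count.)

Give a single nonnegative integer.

Answer: 20

Derivation:
Tick 1: [PARSE:P1(v=12,ok=F), VALIDATE:-, TRANSFORM:-, EMIT:-] out:-; bubbles=3
Tick 2: [PARSE:P2(v=8,ok=F), VALIDATE:P1(v=12,ok=F), TRANSFORM:-, EMIT:-] out:-; bubbles=2
Tick 3: [PARSE:P3(v=16,ok=F), VALIDATE:P2(v=8,ok=F), TRANSFORM:P1(v=0,ok=F), EMIT:-] out:-; bubbles=1
Tick 4: [PARSE:P4(v=11,ok=F), VALIDATE:P3(v=16,ok=T), TRANSFORM:P2(v=0,ok=F), EMIT:P1(v=0,ok=F)] out:-; bubbles=0
Tick 5: [PARSE:-, VALIDATE:P4(v=11,ok=F), TRANSFORM:P3(v=80,ok=T), EMIT:P2(v=0,ok=F)] out:P1(v=0); bubbles=1
Tick 6: [PARSE:P5(v=6,ok=F), VALIDATE:-, TRANSFORM:P4(v=0,ok=F), EMIT:P3(v=80,ok=T)] out:P2(v=0); bubbles=1
Tick 7: [PARSE:-, VALIDATE:P5(v=6,ok=F), TRANSFORM:-, EMIT:P4(v=0,ok=F)] out:P3(v=80); bubbles=2
Tick 8: [PARSE:-, VALIDATE:-, TRANSFORM:P5(v=0,ok=F), EMIT:-] out:P4(v=0); bubbles=3
Tick 9: [PARSE:-, VALIDATE:-, TRANSFORM:-, EMIT:P5(v=0,ok=F)] out:-; bubbles=3
Tick 10: [PARSE:-, VALIDATE:-, TRANSFORM:-, EMIT:-] out:P5(v=0); bubbles=4
Total bubble-slots: 20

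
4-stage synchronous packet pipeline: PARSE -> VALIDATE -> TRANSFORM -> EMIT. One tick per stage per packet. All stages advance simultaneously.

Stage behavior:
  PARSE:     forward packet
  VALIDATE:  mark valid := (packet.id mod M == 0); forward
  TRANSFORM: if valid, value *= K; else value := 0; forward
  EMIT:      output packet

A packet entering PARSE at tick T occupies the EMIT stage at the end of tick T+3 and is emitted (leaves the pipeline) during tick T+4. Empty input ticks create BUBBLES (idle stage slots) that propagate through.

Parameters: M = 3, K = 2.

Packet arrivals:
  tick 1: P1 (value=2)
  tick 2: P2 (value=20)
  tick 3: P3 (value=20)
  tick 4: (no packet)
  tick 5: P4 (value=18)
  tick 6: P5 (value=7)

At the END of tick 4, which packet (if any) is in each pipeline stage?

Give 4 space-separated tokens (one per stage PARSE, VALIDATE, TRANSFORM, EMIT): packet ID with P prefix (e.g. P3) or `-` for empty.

Answer: - P3 P2 P1

Derivation:
Tick 1: [PARSE:P1(v=2,ok=F), VALIDATE:-, TRANSFORM:-, EMIT:-] out:-; in:P1
Tick 2: [PARSE:P2(v=20,ok=F), VALIDATE:P1(v=2,ok=F), TRANSFORM:-, EMIT:-] out:-; in:P2
Tick 3: [PARSE:P3(v=20,ok=F), VALIDATE:P2(v=20,ok=F), TRANSFORM:P1(v=0,ok=F), EMIT:-] out:-; in:P3
Tick 4: [PARSE:-, VALIDATE:P3(v=20,ok=T), TRANSFORM:P2(v=0,ok=F), EMIT:P1(v=0,ok=F)] out:-; in:-
At end of tick 4: ['-', 'P3', 'P2', 'P1']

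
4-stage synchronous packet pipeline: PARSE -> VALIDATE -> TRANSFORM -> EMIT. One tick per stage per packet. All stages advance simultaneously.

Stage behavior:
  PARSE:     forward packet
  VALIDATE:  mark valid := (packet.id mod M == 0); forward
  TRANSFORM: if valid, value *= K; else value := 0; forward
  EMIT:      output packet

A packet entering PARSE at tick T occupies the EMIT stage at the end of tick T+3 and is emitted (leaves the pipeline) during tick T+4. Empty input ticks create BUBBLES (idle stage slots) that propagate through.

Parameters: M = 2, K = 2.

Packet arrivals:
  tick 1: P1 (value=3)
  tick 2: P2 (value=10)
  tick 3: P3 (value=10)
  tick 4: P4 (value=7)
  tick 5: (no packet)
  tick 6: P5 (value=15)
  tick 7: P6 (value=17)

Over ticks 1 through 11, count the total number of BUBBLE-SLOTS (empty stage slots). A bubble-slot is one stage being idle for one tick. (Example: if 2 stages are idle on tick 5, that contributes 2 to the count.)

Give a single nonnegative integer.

Answer: 20

Derivation:
Tick 1: [PARSE:P1(v=3,ok=F), VALIDATE:-, TRANSFORM:-, EMIT:-] out:-; bubbles=3
Tick 2: [PARSE:P2(v=10,ok=F), VALIDATE:P1(v=3,ok=F), TRANSFORM:-, EMIT:-] out:-; bubbles=2
Tick 3: [PARSE:P3(v=10,ok=F), VALIDATE:P2(v=10,ok=T), TRANSFORM:P1(v=0,ok=F), EMIT:-] out:-; bubbles=1
Tick 4: [PARSE:P4(v=7,ok=F), VALIDATE:P3(v=10,ok=F), TRANSFORM:P2(v=20,ok=T), EMIT:P1(v=0,ok=F)] out:-; bubbles=0
Tick 5: [PARSE:-, VALIDATE:P4(v=7,ok=T), TRANSFORM:P3(v=0,ok=F), EMIT:P2(v=20,ok=T)] out:P1(v=0); bubbles=1
Tick 6: [PARSE:P5(v=15,ok=F), VALIDATE:-, TRANSFORM:P4(v=14,ok=T), EMIT:P3(v=0,ok=F)] out:P2(v=20); bubbles=1
Tick 7: [PARSE:P6(v=17,ok=F), VALIDATE:P5(v=15,ok=F), TRANSFORM:-, EMIT:P4(v=14,ok=T)] out:P3(v=0); bubbles=1
Tick 8: [PARSE:-, VALIDATE:P6(v=17,ok=T), TRANSFORM:P5(v=0,ok=F), EMIT:-] out:P4(v=14); bubbles=2
Tick 9: [PARSE:-, VALIDATE:-, TRANSFORM:P6(v=34,ok=T), EMIT:P5(v=0,ok=F)] out:-; bubbles=2
Tick 10: [PARSE:-, VALIDATE:-, TRANSFORM:-, EMIT:P6(v=34,ok=T)] out:P5(v=0); bubbles=3
Tick 11: [PARSE:-, VALIDATE:-, TRANSFORM:-, EMIT:-] out:P6(v=34); bubbles=4
Total bubble-slots: 20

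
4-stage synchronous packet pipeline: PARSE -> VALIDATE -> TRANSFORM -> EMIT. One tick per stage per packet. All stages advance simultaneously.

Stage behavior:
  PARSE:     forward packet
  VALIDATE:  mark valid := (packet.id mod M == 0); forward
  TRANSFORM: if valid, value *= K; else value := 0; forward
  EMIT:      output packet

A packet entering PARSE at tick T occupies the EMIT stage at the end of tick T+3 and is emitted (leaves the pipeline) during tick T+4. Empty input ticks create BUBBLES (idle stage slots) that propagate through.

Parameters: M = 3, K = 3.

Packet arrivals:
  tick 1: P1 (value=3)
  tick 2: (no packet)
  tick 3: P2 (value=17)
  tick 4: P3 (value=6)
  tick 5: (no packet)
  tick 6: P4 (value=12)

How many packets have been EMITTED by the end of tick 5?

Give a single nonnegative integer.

Answer: 1

Derivation:
Tick 1: [PARSE:P1(v=3,ok=F), VALIDATE:-, TRANSFORM:-, EMIT:-] out:-; in:P1
Tick 2: [PARSE:-, VALIDATE:P1(v=3,ok=F), TRANSFORM:-, EMIT:-] out:-; in:-
Tick 3: [PARSE:P2(v=17,ok=F), VALIDATE:-, TRANSFORM:P1(v=0,ok=F), EMIT:-] out:-; in:P2
Tick 4: [PARSE:P3(v=6,ok=F), VALIDATE:P2(v=17,ok=F), TRANSFORM:-, EMIT:P1(v=0,ok=F)] out:-; in:P3
Tick 5: [PARSE:-, VALIDATE:P3(v=6,ok=T), TRANSFORM:P2(v=0,ok=F), EMIT:-] out:P1(v=0); in:-
Emitted by tick 5: ['P1']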